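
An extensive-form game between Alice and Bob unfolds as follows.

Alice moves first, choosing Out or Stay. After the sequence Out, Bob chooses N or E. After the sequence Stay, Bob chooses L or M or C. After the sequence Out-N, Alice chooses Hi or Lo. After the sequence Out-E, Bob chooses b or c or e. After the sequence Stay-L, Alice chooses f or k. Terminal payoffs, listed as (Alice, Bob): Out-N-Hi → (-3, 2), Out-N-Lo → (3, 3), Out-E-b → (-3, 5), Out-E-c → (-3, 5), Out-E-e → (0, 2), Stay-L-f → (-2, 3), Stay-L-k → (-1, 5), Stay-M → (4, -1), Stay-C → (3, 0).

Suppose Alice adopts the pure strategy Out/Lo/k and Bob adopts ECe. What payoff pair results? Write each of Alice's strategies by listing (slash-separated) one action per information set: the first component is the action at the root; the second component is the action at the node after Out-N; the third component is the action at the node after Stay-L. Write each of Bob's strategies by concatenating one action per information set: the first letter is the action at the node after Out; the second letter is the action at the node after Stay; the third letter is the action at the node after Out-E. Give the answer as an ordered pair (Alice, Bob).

(0, 2)

Trace the play path from the root:
  Alice plays Out
  Bob plays E at [Out]
  Bob plays e at [Out-E]
→ terminal payoff (0, 2).
(Alice's choice at the node after Out-N is never reached on this path, so it doesn't affect the outcome.)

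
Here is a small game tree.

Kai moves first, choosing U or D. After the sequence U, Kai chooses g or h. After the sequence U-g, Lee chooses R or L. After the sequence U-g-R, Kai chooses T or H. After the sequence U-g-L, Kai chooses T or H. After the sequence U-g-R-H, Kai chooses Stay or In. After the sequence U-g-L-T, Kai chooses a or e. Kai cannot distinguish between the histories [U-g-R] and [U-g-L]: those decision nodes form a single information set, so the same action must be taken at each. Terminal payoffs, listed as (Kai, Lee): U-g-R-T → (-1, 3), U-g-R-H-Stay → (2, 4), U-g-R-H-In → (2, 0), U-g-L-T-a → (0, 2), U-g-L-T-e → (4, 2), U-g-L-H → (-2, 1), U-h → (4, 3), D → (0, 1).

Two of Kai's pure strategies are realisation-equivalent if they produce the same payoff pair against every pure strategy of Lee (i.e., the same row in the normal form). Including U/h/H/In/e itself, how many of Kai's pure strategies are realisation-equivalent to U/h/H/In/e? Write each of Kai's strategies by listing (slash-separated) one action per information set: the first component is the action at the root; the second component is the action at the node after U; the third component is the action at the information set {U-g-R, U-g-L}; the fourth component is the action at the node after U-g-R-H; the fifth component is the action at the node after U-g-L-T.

8

Row for U/h/H/In/e (columns R, L): (4,3) (4,3).
Under U/h/H/In/e, Kai's choice at the information set {U-g-R, U-g-L} and at the node after U-g-R-H and at the node after U-g-L-T can never be reached regardless of what Lee does, so varying those choices leaves every outcome unchanged.
Holding the reachable choices fixed and varying the unreachable ones freely already gives 2 × 2 × 2 = 8 equivalent strategies.
No other strategy reproduces this row, so those 8 are the full class: U/h/T/Stay/a, U/h/T/Stay/e, U/h/T/In/a, U/h/T/In/e, U/h/H/Stay/a, U/h/H/Stay/e, U/h/H/In/a, U/h/H/In/e.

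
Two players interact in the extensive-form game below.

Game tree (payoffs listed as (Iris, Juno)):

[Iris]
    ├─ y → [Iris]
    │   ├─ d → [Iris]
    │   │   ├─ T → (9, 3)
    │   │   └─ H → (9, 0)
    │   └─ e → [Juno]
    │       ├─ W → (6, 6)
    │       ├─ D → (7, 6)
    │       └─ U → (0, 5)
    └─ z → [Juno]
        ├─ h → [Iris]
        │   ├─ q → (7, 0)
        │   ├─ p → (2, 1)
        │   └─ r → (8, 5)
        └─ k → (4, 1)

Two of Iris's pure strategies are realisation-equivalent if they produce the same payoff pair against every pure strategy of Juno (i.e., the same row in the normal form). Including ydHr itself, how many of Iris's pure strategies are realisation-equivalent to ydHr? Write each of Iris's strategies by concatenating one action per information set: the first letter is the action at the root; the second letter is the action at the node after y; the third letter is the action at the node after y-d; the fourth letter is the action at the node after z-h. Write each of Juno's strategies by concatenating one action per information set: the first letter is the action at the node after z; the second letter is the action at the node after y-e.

3

Row for ydHr (columns hW, hD, hU, kW, kD, kU): (9,0) (9,0) (9,0) (9,0) (9,0) (9,0).
Under ydHr, Iris's choice at the node after z-h can never be reached regardless of what Juno does, so varying those choices leaves every outcome unchanged.
Holding the reachable choices fixed and varying the unreachable one freely already gives 3 equivalent strategies.
No other strategy reproduces this row, so those 3 are the full class: ydHq, ydHp, ydHr.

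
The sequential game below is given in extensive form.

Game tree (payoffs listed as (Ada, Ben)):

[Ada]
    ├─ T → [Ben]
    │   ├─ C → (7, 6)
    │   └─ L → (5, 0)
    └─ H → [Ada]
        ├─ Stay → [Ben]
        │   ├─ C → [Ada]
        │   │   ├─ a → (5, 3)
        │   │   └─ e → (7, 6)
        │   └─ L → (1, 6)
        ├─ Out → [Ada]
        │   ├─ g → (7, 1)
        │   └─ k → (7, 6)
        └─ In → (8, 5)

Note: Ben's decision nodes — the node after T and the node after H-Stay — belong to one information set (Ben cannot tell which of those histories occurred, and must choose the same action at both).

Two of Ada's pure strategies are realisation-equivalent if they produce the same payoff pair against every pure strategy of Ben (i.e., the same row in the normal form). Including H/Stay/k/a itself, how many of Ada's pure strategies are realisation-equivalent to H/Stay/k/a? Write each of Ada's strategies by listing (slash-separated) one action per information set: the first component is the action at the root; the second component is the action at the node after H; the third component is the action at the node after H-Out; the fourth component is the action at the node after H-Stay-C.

Row for H/Stay/k/a (columns C, L): (5,3) (1,6).
Under H/Stay/k/a, Ada's choice at the node after H-Out can never be reached regardless of what Ben does, so varying those choices leaves every outcome unchanged.
Holding the reachable choices fixed and varying the unreachable one freely already gives 2 equivalent strategies.
No other strategy reproduces this row, so those 2 are the full class: H/Stay/g/a, H/Stay/k/a.

2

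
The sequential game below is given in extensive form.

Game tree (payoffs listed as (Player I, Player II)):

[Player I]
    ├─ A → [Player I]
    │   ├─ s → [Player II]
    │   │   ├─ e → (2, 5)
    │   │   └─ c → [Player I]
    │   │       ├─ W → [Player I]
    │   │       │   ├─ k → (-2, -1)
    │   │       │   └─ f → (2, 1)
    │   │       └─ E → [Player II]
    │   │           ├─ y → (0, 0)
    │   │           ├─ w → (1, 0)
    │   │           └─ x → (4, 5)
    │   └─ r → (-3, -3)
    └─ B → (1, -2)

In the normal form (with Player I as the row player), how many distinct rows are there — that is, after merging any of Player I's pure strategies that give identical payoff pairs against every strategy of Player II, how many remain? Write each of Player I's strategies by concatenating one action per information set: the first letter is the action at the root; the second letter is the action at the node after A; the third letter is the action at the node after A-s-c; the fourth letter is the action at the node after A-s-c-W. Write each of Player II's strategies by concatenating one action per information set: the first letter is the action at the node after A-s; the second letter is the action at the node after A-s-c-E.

5

Player I has 16 pure strategies: AsWk, AsWf, AsEk, AsEf, ArWk, ArWf, ArEk, ArEf, BsWk, BsWf, BsEk, BsEf, BrWk, BrWf, BrEk, BrEf. Columns: ey, ew, ex, cy, cw, cx.
{AsWk} → row (2,5) (2,5) (2,5) (-2,-1) (-2,-1) (-2,-1)
{AsWf} → row (2,5) (2,5) (2,5) (2,1) (2,1) (2,1)
{AsEk, AsEf} → row (2,5) (2,5) (2,5) (0,0) (1,0) (4,5)
{ArWk, ArWf, ArEk, ArEf} → row (-3,-3) (-3,-3) (-3,-3) (-3,-3) (-3,-3) (-3,-3)
{BsWk, BsWf, BsEk, BsEf, BrWk, BrWf, BrEk, BrEf} → row (1,-2) (1,-2) (1,-2) (1,-2) (1,-2) (1,-2)
That's 5 distinct rows out of 16 strategies.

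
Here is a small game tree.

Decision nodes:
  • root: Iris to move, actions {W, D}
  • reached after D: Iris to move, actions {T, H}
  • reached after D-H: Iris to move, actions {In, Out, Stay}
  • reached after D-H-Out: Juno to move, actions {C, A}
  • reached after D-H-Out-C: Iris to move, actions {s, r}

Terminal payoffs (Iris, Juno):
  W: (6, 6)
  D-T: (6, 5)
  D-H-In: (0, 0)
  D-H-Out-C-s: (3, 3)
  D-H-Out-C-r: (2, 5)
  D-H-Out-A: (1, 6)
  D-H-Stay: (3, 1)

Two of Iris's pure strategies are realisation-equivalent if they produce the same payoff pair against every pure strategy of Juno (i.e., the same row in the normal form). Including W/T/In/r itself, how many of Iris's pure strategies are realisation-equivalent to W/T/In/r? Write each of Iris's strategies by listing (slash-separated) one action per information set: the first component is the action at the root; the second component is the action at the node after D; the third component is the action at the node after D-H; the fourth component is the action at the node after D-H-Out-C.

Row for W/T/In/r (columns C, A): (6,6) (6,6).
Under W/T/In/r, Iris's choice at the node after D and at the node after D-H and at the node after D-H-Out-C can never be reached regardless of what Juno does, so varying those choices leaves every outcome unchanged.
Holding the reachable choices fixed and varying the unreachable ones freely already gives 2 × 3 × 2 = 12 equivalent strategies.
No other strategy reproduces this row, so those 12 are the full class: W/T/In/s, W/T/In/r, W/T/Out/s, W/T/Out/r, W/T/Stay/s, W/T/Stay/r, W/H/In/s, W/H/In/r, W/H/Out/s, W/H/Out/r, W/H/Stay/s, W/H/Stay/r.

12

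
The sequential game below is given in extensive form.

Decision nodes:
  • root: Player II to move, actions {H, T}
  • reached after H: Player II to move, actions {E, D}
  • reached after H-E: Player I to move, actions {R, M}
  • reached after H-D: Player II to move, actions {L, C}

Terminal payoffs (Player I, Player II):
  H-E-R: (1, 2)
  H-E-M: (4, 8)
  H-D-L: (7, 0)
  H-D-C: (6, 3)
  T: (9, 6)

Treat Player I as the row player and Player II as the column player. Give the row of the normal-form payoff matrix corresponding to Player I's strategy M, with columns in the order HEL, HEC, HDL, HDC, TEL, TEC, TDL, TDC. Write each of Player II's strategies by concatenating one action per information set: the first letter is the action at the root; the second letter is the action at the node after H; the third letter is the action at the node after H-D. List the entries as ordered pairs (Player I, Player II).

(4,8) (4,8) (7,0) (6,3) (9,6) (9,6) (9,6) (9,6)

vs HEL: Player II plays H → Player II plays E at [H] → Player I plays M at [H-E] → (4, 8)
vs HEC: Player II plays H → Player II plays E at [H] → Player I plays M at [H-E] → (4, 8)
vs HDL: Player II plays H → Player II plays D at [H] → Player II plays L at [H-D] → (7, 0)
vs HDC: Player II plays H → Player II plays D at [H] → Player II plays C at [H-D] → (6, 3)
vs TEL: Player II plays T → (9, 6)
vs TEC: Player II plays T → (9, 6)
vs TDL: Player II plays T → (9, 6)
vs TDC: Player II plays T → (9, 6)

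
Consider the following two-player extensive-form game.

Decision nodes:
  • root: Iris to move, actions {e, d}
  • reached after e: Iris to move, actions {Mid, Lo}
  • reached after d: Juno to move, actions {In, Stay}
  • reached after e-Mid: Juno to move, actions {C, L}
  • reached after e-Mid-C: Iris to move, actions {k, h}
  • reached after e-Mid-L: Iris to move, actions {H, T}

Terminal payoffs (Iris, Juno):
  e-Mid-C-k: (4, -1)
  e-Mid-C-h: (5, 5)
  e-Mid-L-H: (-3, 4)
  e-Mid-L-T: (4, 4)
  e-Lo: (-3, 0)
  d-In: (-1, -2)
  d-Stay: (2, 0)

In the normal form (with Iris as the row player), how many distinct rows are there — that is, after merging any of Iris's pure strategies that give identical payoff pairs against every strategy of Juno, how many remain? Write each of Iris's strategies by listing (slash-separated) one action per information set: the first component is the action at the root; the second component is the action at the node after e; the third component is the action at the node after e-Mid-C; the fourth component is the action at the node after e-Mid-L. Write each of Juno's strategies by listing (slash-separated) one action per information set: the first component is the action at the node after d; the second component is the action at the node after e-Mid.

Iris has 16 pure strategies: e/Mid/k/H, e/Mid/k/T, e/Mid/h/H, e/Mid/h/T, e/Lo/k/H, e/Lo/k/T, e/Lo/h/H, e/Lo/h/T, d/Mid/k/H, d/Mid/k/T, d/Mid/h/H, d/Mid/h/T, d/Lo/k/H, d/Lo/k/T, d/Lo/h/H, d/Lo/h/T. Columns: In/C, In/L, Stay/C, Stay/L.
{e/Mid/k/H} → row (4,-1) (-3,4) (4,-1) (-3,4)
{e/Mid/k/T} → row (4,-1) (4,4) (4,-1) (4,4)
{e/Mid/h/H} → row (5,5) (-3,4) (5,5) (-3,4)
{e/Mid/h/T} → row (5,5) (4,4) (5,5) (4,4)
{e/Lo/k/H, e/Lo/k/T, e/Lo/h/H, e/Lo/h/T} → row (-3,0) (-3,0) (-3,0) (-3,0)
{d/Mid/k/H, d/Mid/k/T, d/Mid/h/H, d/Mid/h/T, d/Lo/k/H, d/Lo/k/T, d/Lo/h/H, d/Lo/h/T} → row (-1,-2) (-1,-2) (2,0) (2,0)
That's 6 distinct rows out of 16 strategies.

6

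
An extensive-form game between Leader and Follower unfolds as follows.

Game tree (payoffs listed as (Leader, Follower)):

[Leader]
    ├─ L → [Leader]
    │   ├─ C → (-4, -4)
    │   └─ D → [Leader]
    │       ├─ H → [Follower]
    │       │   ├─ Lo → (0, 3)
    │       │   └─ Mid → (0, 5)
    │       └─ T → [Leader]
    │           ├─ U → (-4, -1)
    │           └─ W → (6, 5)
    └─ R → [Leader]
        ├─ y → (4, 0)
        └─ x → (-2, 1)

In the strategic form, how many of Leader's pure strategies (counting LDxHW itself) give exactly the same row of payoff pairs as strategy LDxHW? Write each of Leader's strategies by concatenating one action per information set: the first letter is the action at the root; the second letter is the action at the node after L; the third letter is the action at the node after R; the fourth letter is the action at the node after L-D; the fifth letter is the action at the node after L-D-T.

4

Row for LDxHW (columns Lo, Mid): (0,3) (0,5).
Under LDxHW, Leader's choice at the node after R and at the node after L-D-T can never be reached regardless of what Follower does, so varying those choices leaves every outcome unchanged.
Holding the reachable choices fixed and varying the unreachable ones freely already gives 2 × 2 = 4 equivalent strategies.
No other strategy reproduces this row, so those 4 are the full class: LDyHU, LDyHW, LDxHU, LDxHW.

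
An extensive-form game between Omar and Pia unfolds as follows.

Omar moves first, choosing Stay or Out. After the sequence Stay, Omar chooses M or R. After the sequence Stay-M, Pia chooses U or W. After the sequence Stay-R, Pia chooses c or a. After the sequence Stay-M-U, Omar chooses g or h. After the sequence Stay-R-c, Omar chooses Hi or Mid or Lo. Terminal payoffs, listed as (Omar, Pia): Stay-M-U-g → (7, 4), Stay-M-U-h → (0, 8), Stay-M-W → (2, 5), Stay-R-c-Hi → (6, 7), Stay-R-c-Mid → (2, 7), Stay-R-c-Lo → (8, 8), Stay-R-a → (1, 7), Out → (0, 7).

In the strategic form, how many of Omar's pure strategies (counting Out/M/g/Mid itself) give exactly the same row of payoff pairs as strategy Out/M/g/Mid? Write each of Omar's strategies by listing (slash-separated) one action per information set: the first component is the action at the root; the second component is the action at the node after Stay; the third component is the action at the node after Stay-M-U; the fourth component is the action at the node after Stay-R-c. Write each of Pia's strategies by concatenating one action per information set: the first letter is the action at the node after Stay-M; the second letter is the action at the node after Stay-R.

Row for Out/M/g/Mid (columns Uc, Ua, Wc, Wa): (0,7) (0,7) (0,7) (0,7).
Under Out/M/g/Mid, Omar's choice at the node after Stay and at the node after Stay-M-U and at the node after Stay-R-c can never be reached regardless of what Pia does, so varying those choices leaves every outcome unchanged.
Holding the reachable choices fixed and varying the unreachable ones freely already gives 2 × 2 × 3 = 12 equivalent strategies.
No other strategy reproduces this row, so those 12 are the full class: Out/M/g/Hi, Out/M/g/Mid, Out/M/g/Lo, Out/M/h/Hi, Out/M/h/Mid, Out/M/h/Lo, Out/R/g/Hi, Out/R/g/Mid, Out/R/g/Lo, Out/R/h/Hi, Out/R/h/Mid, Out/R/h/Lo.

12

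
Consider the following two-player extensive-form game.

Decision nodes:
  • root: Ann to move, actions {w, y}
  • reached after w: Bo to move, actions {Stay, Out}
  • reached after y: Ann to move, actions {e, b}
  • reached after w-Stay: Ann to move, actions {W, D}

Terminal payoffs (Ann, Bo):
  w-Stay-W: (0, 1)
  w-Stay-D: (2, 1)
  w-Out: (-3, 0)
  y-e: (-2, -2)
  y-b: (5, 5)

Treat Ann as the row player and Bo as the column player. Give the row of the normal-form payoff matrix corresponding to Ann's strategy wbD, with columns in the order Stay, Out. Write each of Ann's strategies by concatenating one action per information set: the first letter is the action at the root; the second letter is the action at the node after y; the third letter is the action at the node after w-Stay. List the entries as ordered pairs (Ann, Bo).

(2,1) (-3,0)

vs Stay: Ann plays w → Bo plays Stay at [w] → Ann plays D at [w-Stay] → (2, 1)
vs Out: Ann plays w → Bo plays Out at [w] → (-3, 0)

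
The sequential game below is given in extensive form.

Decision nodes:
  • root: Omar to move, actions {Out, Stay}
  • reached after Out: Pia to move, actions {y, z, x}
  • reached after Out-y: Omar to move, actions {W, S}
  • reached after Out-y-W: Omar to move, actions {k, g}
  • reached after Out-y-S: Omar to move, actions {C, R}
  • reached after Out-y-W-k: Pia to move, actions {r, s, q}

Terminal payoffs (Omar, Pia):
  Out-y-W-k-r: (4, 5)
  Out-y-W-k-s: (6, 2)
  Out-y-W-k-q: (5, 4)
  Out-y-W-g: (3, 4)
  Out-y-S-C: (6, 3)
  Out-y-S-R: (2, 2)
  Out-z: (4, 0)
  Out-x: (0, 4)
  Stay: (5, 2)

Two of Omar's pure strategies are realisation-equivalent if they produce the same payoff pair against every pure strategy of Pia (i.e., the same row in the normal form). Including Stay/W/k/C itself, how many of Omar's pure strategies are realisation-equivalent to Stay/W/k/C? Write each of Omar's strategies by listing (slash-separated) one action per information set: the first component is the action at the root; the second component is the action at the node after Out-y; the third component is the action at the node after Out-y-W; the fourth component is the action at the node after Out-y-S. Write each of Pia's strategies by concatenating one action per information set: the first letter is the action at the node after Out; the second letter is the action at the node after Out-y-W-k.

Row for Stay/W/k/C (columns yr, ys, yq, zr, zs, zq, xr, xs, xq): (5,2) (5,2) (5,2) (5,2) (5,2) (5,2) (5,2) (5,2) (5,2).
Under Stay/W/k/C, Omar's choice at the node after Out-y and at the node after Out-y-W and at the node after Out-y-S can never be reached regardless of what Pia does, so varying those choices leaves every outcome unchanged.
Holding the reachable choices fixed and varying the unreachable ones freely already gives 2 × 2 × 2 = 8 equivalent strategies.
No other strategy reproduces this row, so those 8 are the full class: Stay/W/k/C, Stay/W/k/R, Stay/W/g/C, Stay/W/g/R, Stay/S/k/C, Stay/S/k/R, Stay/S/g/C, Stay/S/g/R.

8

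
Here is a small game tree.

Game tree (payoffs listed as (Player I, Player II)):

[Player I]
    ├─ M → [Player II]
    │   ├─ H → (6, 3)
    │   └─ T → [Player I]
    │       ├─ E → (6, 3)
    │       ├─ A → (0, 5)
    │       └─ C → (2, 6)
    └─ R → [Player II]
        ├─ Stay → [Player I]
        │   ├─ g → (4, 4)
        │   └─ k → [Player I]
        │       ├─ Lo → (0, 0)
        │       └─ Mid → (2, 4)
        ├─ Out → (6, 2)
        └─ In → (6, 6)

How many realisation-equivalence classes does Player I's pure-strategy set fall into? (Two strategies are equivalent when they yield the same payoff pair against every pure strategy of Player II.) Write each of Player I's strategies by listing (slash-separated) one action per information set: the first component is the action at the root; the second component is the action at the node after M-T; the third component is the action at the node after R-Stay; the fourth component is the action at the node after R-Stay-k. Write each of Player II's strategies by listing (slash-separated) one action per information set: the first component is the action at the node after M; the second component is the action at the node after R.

6

Player I has 24 pure strategies: M/E/g/Lo, M/E/g/Mid, M/E/k/Lo, M/E/k/Mid, M/A/g/Lo, M/A/g/Mid, M/A/k/Lo, M/A/k/Mid, M/C/g/Lo, M/C/g/Mid, M/C/k/Lo, M/C/k/Mid, R/E/g/Lo, R/E/g/Mid, R/E/k/Lo, R/E/k/Mid, R/A/g/Lo, R/A/g/Mid, R/A/k/Lo, R/A/k/Mid, R/C/g/Lo, R/C/g/Mid, R/C/k/Lo, R/C/k/Mid. Columns: H/Stay, H/Out, H/In, T/Stay, T/Out, T/In.
{M/E/g/Lo, M/E/g/Mid, M/E/k/Lo, M/E/k/Mid} → row (6,3) (6,3) (6,3) (6,3) (6,3) (6,3)
{M/A/g/Lo, M/A/g/Mid, M/A/k/Lo, M/A/k/Mid} → row (6,3) (6,3) (6,3) (0,5) (0,5) (0,5)
{M/C/g/Lo, M/C/g/Mid, M/C/k/Lo, M/C/k/Mid} → row (6,3) (6,3) (6,3) (2,6) (2,6) (2,6)
{R/E/g/Lo, R/E/g/Mid, R/A/g/Lo, R/A/g/Mid, R/C/g/Lo, R/C/g/Mid} → row (4,4) (6,2) (6,6) (4,4) (6,2) (6,6)
{R/E/k/Lo, R/A/k/Lo, R/C/k/Lo} → row (0,0) (6,2) (6,6) (0,0) (6,2) (6,6)
{R/E/k/Mid, R/A/k/Mid, R/C/k/Mid} → row (2,4) (6,2) (6,6) (2,4) (6,2) (6,6)
That's 6 distinct rows out of 24 strategies.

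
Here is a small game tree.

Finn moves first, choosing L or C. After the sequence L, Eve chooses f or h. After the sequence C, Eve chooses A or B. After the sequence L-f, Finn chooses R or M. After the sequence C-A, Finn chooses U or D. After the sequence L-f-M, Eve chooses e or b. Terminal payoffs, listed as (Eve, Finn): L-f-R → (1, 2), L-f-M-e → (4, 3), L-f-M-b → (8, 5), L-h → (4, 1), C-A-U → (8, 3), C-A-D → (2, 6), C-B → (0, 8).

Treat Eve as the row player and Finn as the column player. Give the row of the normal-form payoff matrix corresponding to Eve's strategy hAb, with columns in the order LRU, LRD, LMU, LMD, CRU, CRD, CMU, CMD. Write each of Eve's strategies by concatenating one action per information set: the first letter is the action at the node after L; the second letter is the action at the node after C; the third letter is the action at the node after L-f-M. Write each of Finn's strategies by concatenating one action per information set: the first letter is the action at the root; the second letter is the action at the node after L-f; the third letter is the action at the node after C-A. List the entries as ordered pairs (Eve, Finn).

vs LRU: Finn plays L → Eve plays h at [L] → (4, 1)
vs LRD: Finn plays L → Eve plays h at [L] → (4, 1)
vs LMU: Finn plays L → Eve plays h at [L] → (4, 1)
vs LMD: Finn plays L → Eve plays h at [L] → (4, 1)
vs CRU: Finn plays C → Eve plays A at [C] → Finn plays U at [C-A] → (8, 3)
vs CRD: Finn plays C → Eve plays A at [C] → Finn plays D at [C-A] → (2, 6)
vs CMU: Finn plays C → Eve plays A at [C] → Finn plays U at [C-A] → (8, 3)
vs CMD: Finn plays C → Eve plays A at [C] → Finn plays D at [C-A] → (2, 6)

(4,1) (4,1) (4,1) (4,1) (8,3) (2,6) (8,3) (2,6)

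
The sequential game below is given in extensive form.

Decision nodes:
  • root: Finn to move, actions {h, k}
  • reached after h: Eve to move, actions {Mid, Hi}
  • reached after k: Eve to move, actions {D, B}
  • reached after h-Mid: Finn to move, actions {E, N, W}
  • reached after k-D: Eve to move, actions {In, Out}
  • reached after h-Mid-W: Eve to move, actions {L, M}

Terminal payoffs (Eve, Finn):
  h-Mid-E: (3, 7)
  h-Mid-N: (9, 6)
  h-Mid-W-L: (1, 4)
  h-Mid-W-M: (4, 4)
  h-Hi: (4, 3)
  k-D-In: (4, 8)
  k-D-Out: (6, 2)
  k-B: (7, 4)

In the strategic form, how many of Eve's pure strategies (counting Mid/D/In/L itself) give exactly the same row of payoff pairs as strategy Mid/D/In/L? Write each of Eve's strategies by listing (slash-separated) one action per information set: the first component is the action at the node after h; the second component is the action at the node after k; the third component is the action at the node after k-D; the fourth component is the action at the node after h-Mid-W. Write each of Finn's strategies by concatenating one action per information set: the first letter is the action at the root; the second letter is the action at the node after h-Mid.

Row for Mid/D/In/L (columns hE, hN, hW, kE, kN, kW): (3,7) (9,6) (1,4) (4,8) (4,8) (4,8).
Every one of Eve's information sets is on the play path for some reply by Finn when Eve follows Mid/D/In/L.
Changing the action at any of them therefore changes at least one column, so only Mid/D/In/L itself gives this row.

1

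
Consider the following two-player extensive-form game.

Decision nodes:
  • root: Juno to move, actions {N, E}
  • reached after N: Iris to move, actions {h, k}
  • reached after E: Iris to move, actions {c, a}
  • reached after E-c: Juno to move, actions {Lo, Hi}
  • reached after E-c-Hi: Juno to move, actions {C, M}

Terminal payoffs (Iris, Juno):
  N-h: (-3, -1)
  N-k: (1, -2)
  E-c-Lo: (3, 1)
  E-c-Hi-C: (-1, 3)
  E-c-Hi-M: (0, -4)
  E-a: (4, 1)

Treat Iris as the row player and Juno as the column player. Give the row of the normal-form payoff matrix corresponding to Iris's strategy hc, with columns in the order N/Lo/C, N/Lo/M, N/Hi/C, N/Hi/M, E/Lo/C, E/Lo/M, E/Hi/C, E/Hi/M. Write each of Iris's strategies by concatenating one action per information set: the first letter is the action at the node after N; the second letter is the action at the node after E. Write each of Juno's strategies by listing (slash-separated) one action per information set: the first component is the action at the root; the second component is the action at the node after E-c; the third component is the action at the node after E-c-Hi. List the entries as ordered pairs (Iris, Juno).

vs N/Lo/C: Juno plays N → Iris plays h at [N] → (-3, -1)
vs N/Lo/M: Juno plays N → Iris plays h at [N] → (-3, -1)
vs N/Hi/C: Juno plays N → Iris plays h at [N] → (-3, -1)
vs N/Hi/M: Juno plays N → Iris plays h at [N] → (-3, -1)
vs E/Lo/C: Juno plays E → Iris plays c at [E] → Juno plays Lo at [E-c] → (3, 1)
vs E/Lo/M: Juno plays E → Iris plays c at [E] → Juno plays Lo at [E-c] → (3, 1)
vs E/Hi/C: Juno plays E → Iris plays c at [E] → Juno plays Hi at [E-c] → Juno plays C at [E-c-Hi] → (-1, 3)
vs E/Hi/M: Juno plays E → Iris plays c at [E] → Juno plays Hi at [E-c] → Juno plays M at [E-c-Hi] → (0, -4)

(-3,-1) (-3,-1) (-3,-1) (-3,-1) (3,1) (3,1) (-1,3) (0,-4)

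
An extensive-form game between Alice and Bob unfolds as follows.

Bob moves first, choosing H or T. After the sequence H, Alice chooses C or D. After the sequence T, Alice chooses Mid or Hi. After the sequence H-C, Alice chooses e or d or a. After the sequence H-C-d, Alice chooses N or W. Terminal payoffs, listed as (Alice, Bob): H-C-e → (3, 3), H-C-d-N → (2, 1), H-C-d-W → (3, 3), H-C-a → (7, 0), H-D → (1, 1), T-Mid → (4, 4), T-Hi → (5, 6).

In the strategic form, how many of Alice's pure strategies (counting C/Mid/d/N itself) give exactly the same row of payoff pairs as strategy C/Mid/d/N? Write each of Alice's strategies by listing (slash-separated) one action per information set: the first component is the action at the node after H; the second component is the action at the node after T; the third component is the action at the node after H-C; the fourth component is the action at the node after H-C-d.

Row for C/Mid/d/N (columns H, T): (2,1) (4,4).
Every one of Alice's information sets is on the play path for some reply by Bob when Alice follows C/Mid/d/N.
Changing the action at any of them therefore changes at least one column, so only C/Mid/d/N itself gives this row.

1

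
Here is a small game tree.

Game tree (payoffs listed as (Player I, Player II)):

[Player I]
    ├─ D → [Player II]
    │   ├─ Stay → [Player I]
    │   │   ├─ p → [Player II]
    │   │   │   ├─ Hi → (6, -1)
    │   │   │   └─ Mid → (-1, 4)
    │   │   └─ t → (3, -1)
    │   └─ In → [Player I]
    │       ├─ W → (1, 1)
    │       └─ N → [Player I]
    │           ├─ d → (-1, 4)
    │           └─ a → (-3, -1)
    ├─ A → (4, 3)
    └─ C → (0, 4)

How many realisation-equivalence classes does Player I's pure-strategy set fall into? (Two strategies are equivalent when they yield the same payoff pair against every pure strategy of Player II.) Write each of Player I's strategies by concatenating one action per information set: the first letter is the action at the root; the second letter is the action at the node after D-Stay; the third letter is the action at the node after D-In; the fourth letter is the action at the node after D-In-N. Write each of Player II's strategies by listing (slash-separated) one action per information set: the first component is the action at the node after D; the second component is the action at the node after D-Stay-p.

8

Player I has 24 pure strategies: DpWd, DpWa, DpNd, DpNa, DtWd, DtWa, DtNd, DtNa, ApWd, ApWa, ApNd, ApNa, AtWd, AtWa, AtNd, AtNa, CpWd, CpWa, CpNd, CpNa, CtWd, CtWa, CtNd, CtNa. Columns: Stay/Hi, Stay/Mid, In/Hi, In/Mid.
{DpWd, DpWa} → row (6,-1) (-1,4) (1,1) (1,1)
{DpNd} → row (6,-1) (-1,4) (-1,4) (-1,4)
{DpNa} → row (6,-1) (-1,4) (-3,-1) (-3,-1)
{DtWd, DtWa} → row (3,-1) (3,-1) (1,1) (1,1)
{DtNd} → row (3,-1) (3,-1) (-1,4) (-1,4)
{DtNa} → row (3,-1) (3,-1) (-3,-1) (-3,-1)
{ApWd, ApWa, ApNd, ApNa, AtWd, AtWa, AtNd, AtNa} → row (4,3) (4,3) (4,3) (4,3)
{CpWd, CpWa, CpNd, CpNa, CtWd, CtWa, CtNd, CtNa} → row (0,4) (0,4) (0,4) (0,4)
That's 8 distinct rows out of 24 strategies.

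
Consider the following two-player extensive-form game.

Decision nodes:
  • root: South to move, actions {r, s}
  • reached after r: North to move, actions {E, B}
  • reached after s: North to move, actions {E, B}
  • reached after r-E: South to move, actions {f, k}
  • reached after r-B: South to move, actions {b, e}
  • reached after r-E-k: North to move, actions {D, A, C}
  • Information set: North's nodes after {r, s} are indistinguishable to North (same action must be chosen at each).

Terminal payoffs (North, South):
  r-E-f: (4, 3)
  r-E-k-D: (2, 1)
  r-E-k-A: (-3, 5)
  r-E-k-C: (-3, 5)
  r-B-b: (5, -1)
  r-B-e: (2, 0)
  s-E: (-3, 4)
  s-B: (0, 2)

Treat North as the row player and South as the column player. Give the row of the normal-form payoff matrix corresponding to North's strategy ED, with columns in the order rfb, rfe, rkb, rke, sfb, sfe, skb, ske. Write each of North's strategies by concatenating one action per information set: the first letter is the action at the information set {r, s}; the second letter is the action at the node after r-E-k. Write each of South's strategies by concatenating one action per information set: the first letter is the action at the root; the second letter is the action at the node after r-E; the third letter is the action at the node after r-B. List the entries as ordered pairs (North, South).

(4,3) (4,3) (2,1) (2,1) (-3,4) (-3,4) (-3,4) (-3,4)

vs rfb: South plays r → North plays E at [r] → South plays f at [r-E] → (4, 3)
vs rfe: South plays r → North plays E at [r] → South plays f at [r-E] → (4, 3)
vs rkb: South plays r → North plays E at [r] → South plays k at [r-E] → North plays D at [r-E-k] → (2, 1)
vs rke: South plays r → North plays E at [r] → South plays k at [r-E] → North plays D at [r-E-k] → (2, 1)
vs sfb: South plays s → North plays E at [s] → (-3, 4)
vs sfe: South plays s → North plays E at [s] → (-3, 4)
vs skb: South plays s → North plays E at [s] → (-3, 4)
vs ske: South plays s → North plays E at [s] → (-3, 4)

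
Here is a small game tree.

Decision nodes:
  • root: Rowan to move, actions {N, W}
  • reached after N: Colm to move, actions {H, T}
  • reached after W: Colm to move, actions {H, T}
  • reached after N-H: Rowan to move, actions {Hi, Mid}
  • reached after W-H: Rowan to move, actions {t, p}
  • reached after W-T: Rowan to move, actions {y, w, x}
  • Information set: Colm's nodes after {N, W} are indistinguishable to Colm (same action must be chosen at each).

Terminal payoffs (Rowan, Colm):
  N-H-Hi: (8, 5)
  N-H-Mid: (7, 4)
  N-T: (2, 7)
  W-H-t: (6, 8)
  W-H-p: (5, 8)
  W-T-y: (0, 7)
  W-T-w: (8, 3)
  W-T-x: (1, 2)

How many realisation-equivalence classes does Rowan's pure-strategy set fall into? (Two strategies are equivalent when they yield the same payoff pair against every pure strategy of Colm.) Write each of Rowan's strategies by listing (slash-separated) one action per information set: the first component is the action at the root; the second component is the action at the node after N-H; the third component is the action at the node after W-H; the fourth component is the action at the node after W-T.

8

Rowan has 24 pure strategies: N/Hi/t/y, N/Hi/t/w, N/Hi/t/x, N/Hi/p/y, N/Hi/p/w, N/Hi/p/x, N/Mid/t/y, N/Mid/t/w, N/Mid/t/x, N/Mid/p/y, N/Mid/p/w, N/Mid/p/x, W/Hi/t/y, W/Hi/t/w, W/Hi/t/x, W/Hi/p/y, W/Hi/p/w, W/Hi/p/x, W/Mid/t/y, W/Mid/t/w, W/Mid/t/x, W/Mid/p/y, W/Mid/p/w, W/Mid/p/x. Columns: H, T.
{N/Hi/t/y, N/Hi/t/w, N/Hi/t/x, N/Hi/p/y, N/Hi/p/w, N/Hi/p/x} → row (8,5) (2,7)
{N/Mid/t/y, N/Mid/t/w, N/Mid/t/x, N/Mid/p/y, N/Mid/p/w, N/Mid/p/x} → row (7,4) (2,7)
{W/Hi/t/y, W/Mid/t/y} → row (6,8) (0,7)
{W/Hi/t/w, W/Mid/t/w} → row (6,8) (8,3)
{W/Hi/t/x, W/Mid/t/x} → row (6,8) (1,2)
{W/Hi/p/y, W/Mid/p/y} → row (5,8) (0,7)
{W/Hi/p/w, W/Mid/p/w} → row (5,8) (8,3)
{W/Hi/p/x, W/Mid/p/x} → row (5,8) (1,2)
That's 8 distinct rows out of 24 strategies.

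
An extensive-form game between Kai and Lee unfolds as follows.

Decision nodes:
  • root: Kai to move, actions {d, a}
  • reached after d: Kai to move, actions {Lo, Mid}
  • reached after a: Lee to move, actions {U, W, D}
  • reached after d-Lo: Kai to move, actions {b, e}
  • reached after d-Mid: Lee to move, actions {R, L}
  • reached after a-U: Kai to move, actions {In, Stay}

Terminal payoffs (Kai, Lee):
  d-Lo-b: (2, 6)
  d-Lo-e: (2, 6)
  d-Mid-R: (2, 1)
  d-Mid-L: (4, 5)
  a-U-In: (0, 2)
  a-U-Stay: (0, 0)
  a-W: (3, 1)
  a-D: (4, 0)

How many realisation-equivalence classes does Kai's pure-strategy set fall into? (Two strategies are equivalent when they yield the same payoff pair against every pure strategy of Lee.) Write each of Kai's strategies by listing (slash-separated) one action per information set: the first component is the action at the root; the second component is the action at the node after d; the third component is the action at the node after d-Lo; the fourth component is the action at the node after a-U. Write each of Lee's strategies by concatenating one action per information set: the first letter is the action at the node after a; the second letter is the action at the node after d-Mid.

Kai has 16 pure strategies: d/Lo/b/In, d/Lo/b/Stay, d/Lo/e/In, d/Lo/e/Stay, d/Mid/b/In, d/Mid/b/Stay, d/Mid/e/In, d/Mid/e/Stay, a/Lo/b/In, a/Lo/b/Stay, a/Lo/e/In, a/Lo/e/Stay, a/Mid/b/In, a/Mid/b/Stay, a/Mid/e/In, a/Mid/e/Stay. Columns: UR, UL, WR, WL, DR, DL.
{d/Lo/b/In, d/Lo/b/Stay, d/Lo/e/In, d/Lo/e/Stay} → row (2,6) (2,6) (2,6) (2,6) (2,6) (2,6)
{d/Mid/b/In, d/Mid/b/Stay, d/Mid/e/In, d/Mid/e/Stay} → row (2,1) (4,5) (2,1) (4,5) (2,1) (4,5)
{a/Lo/b/In, a/Lo/e/In, a/Mid/b/In, a/Mid/e/In} → row (0,2) (0,2) (3,1) (3,1) (4,0) (4,0)
{a/Lo/b/Stay, a/Lo/e/Stay, a/Mid/b/Stay, a/Mid/e/Stay} → row (0,0) (0,0) (3,1) (3,1) (4,0) (4,0)
That's 4 distinct rows out of 16 strategies.

4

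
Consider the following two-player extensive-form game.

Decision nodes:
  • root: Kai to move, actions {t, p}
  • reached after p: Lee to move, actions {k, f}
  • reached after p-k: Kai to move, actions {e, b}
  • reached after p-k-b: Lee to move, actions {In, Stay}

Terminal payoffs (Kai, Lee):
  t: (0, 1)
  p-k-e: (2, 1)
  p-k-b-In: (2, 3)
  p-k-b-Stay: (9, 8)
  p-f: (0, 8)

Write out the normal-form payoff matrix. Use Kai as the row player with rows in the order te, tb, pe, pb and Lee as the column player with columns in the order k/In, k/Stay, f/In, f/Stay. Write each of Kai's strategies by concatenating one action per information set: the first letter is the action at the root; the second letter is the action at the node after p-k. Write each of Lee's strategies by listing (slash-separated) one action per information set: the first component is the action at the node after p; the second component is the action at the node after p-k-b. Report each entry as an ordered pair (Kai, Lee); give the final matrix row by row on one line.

te: (0,1) (0,1) (0,1) (0,1) | tb: (0,1) (0,1) (0,1) (0,1) | pe: (2,1) (2,1) (0,8) (0,8) | pb: (2,3) (9,8) (0,8) (0,8)

Row te: k/In→(0,1), k/Stay→(0,1), f/In→(0,1), f/Stay→(0,1)
Row tb: k/In→(0,1), k/Stay→(0,1), f/In→(0,1), f/Stay→(0,1)
Row pe: k/In→(2,1), k/Stay→(2,1), f/In→(0,8), f/Stay→(0,8)
Row pb: k/In→(2,3), k/Stay→(9,8), f/In→(0,8), f/Stay→(0,8)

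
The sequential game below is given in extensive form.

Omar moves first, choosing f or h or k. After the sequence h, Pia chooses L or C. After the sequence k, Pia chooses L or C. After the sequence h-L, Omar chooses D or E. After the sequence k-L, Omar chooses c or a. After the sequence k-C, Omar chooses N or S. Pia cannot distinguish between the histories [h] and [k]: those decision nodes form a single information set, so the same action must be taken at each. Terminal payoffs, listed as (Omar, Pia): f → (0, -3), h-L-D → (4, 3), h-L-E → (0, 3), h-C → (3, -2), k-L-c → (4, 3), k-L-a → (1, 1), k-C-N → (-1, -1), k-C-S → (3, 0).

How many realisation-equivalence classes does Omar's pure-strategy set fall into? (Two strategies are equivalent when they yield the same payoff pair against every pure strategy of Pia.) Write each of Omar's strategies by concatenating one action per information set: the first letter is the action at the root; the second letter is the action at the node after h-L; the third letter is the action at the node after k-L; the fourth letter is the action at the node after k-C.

7

Omar has 24 pure strategies: fDcN, fDcS, fDaN, fDaS, fEcN, fEcS, fEaN, fEaS, hDcN, hDcS, hDaN, hDaS, hEcN, hEcS, hEaN, hEaS, kDcN, kDcS, kDaN, kDaS, kEcN, kEcS, kEaN, kEaS. Columns: L, C.
{fDcN, fDcS, fDaN, fDaS, fEcN, fEcS, fEaN, fEaS} → row (0,-3) (0,-3)
{hDcN, hDcS, hDaN, hDaS} → row (4,3) (3,-2)
{hEcN, hEcS, hEaN, hEaS} → row (0,3) (3,-2)
{kDcN, kEcN} → row (4,3) (-1,-1)
{kDcS, kEcS} → row (4,3) (3,0)
{kDaN, kEaN} → row (1,1) (-1,-1)
{kDaS, kEaS} → row (1,1) (3,0)
That's 7 distinct rows out of 24 strategies.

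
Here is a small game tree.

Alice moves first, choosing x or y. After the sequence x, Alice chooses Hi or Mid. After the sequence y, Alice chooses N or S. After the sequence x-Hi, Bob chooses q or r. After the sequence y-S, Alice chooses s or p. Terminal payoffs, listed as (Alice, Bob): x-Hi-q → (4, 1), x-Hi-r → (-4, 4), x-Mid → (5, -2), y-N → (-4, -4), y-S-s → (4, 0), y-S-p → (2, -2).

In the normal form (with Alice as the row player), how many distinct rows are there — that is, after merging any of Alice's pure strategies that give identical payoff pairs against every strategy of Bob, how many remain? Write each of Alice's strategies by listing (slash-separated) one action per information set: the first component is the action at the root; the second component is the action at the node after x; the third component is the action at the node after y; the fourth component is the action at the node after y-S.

Alice has 16 pure strategies: x/Hi/N/s, x/Hi/N/p, x/Hi/S/s, x/Hi/S/p, x/Mid/N/s, x/Mid/N/p, x/Mid/S/s, x/Mid/S/p, y/Hi/N/s, y/Hi/N/p, y/Hi/S/s, y/Hi/S/p, y/Mid/N/s, y/Mid/N/p, y/Mid/S/s, y/Mid/S/p. Columns: q, r.
{x/Hi/N/s, x/Hi/N/p, x/Hi/S/s, x/Hi/S/p} → row (4,1) (-4,4)
{x/Mid/N/s, x/Mid/N/p, x/Mid/S/s, x/Mid/S/p} → row (5,-2) (5,-2)
{y/Hi/N/s, y/Hi/N/p, y/Mid/N/s, y/Mid/N/p} → row (-4,-4) (-4,-4)
{y/Hi/S/s, y/Mid/S/s} → row (4,0) (4,0)
{y/Hi/S/p, y/Mid/S/p} → row (2,-2) (2,-2)
That's 5 distinct rows out of 16 strategies.

5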